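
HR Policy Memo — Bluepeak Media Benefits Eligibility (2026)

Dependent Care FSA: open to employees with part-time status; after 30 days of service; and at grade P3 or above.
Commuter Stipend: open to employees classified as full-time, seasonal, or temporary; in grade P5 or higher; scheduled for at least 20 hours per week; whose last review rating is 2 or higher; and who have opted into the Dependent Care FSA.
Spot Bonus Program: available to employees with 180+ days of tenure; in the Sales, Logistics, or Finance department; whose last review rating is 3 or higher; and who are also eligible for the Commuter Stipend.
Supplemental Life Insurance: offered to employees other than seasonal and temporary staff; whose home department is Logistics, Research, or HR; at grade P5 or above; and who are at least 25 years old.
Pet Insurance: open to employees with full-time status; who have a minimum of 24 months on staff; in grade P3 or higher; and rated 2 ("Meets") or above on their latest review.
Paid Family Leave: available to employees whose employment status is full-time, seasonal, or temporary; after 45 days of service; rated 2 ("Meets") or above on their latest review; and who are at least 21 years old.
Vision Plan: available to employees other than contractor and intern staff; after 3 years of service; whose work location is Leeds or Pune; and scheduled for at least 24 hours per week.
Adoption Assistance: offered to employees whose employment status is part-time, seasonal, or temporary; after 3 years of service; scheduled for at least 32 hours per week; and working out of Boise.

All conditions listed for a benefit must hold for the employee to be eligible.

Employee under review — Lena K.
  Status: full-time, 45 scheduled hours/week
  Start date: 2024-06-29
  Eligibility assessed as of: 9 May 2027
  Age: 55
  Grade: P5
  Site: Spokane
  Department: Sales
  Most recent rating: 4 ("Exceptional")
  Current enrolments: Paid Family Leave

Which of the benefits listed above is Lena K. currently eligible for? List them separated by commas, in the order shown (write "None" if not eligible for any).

Service from 2024-06-29 to 9 May 2027: 1044 days.
Dependent Care FSA — status full-time ✗ (requires part-time) → not eligible.
Commuter Stipend — status full-time ✓; grade P5 ≥ P5 ✓; 45 hrs/wk ≥ 20 ✓; rating 4 ≥ 2 ✓; not enrolled in Dependent Care FSA ✗ → not eligible.
Spot Bonus Program — service 1044 days ≥ 180 days ✓; dept Sales ✓; rating 4 ≥ 3 ✓; not eligible for Commuter Stipend ✗ → not eligible.
Supplemental Life Insurance — status full-time ✓ (not excluded); dept Sales ✗ → not eligible.
Pet Insurance — status full-time ✓; service 1044 days ≥ 24 months (≈720 days) ✓; grade P5 ≥ P3 ✓; rating 4 ≥ 2 ✓ → eligible.
Paid Family Leave — status full-time ✓; service 1044 days ≥ 45 days ✓; rating 4 ≥ 2 ✓; age 55 ≥ 21 ✓ → eligible.
Vision Plan — status full-time ✓ (not excluded); service 1044 days < 3 years (≈1095 days) ✗ → not eligible.
Adoption Assistance — status full-time ✗ (requires part-time, seasonal, or temporary) → not eligible.

Pet Insurance, Paid Family Leave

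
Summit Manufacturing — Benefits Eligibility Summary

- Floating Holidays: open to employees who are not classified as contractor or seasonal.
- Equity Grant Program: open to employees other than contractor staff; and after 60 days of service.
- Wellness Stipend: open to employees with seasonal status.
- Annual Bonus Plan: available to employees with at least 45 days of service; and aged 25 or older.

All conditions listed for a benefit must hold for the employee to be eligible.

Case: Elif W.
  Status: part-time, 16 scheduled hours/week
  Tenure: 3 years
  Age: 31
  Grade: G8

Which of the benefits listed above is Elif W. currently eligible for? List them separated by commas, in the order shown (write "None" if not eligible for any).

Floating Holidays — status part-time ✓ (not excluded) → eligible.
Equity Grant Program — status part-time ✓ (not excluded); service 3 years ≥ 60 days ✓ → eligible.
Wellness Stipend — status part-time ✗ (requires seasonal) → not eligible.
Annual Bonus Plan — service 3 years ≥ 45 days ✓; age 31 ≥ 25 ✓ → eligible.

Floating Holidays, Equity Grant Program, Annual Bonus Plan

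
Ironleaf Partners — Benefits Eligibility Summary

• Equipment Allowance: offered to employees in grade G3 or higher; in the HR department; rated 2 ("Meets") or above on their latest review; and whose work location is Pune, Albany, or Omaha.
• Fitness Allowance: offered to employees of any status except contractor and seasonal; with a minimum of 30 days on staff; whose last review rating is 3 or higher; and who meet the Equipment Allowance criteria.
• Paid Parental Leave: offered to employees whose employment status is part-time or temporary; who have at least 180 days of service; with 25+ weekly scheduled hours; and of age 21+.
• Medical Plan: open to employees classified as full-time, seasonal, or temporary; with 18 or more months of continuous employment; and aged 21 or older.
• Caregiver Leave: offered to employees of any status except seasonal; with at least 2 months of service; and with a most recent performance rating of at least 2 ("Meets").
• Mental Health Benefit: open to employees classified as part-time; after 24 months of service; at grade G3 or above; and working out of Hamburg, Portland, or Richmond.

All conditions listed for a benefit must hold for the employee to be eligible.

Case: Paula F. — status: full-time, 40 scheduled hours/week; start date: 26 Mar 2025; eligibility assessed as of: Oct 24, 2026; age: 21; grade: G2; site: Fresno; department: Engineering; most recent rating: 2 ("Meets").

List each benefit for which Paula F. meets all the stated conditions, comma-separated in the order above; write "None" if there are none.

Medical Plan, Caregiver Leave

Service from 26 Mar 2025 to Oct 24, 2026: 577 days.
Equipment Allowance — grade G2 < G3 ✗ → not eligible.
Fitness Allowance — status full-time ✓ (not excluded); service 577 days ≥ 30 days ✓; rating 2 < 3 ✗ → not eligible.
Paid Parental Leave — status full-time ✗ (requires part-time or temporary) → not eligible.
Medical Plan — status full-time ✓; service 577 days ≥ 18 months (≈540 days) ✓; age 21 ≥ 21 ✓ → eligible.
Caregiver Leave — status full-time ✓ (not excluded); service 577 days ≥ 2 months (≈60 days) ✓; rating 2 ≥ 2 ✓ → eligible.
Mental Health Benefit — status full-time ✗ (requires part-time) → not eligible.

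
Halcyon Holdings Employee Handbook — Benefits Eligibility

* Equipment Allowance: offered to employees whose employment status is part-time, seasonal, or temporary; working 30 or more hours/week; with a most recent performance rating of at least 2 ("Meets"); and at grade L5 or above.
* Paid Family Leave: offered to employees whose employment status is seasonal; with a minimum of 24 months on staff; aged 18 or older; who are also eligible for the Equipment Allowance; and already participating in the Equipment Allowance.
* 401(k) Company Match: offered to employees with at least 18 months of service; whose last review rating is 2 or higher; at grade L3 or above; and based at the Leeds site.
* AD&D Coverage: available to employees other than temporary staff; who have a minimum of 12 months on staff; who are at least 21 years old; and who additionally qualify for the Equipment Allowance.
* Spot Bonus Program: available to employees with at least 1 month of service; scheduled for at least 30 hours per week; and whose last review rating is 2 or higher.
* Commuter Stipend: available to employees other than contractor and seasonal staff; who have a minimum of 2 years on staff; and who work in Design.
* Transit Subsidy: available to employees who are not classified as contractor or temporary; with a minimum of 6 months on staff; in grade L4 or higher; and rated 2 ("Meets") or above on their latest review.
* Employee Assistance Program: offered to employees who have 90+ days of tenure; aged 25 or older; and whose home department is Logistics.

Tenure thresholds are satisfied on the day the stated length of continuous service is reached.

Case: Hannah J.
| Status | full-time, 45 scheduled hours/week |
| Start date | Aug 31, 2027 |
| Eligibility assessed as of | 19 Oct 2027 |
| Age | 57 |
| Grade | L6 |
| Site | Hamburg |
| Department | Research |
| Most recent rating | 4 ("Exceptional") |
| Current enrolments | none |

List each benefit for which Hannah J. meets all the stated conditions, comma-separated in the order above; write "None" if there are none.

Service from Aug 31, 2027 to 19 Oct 2027: 49 days.
Equipment Allowance — status full-time ✗ (requires part-time, seasonal, or temporary) → not eligible.
Paid Family Leave — status full-time ✗ (requires seasonal) → not eligible.
401(k) Company Match — service 49 days < 18 months (≈540 days) ✗ → not eligible.
AD&D Coverage — status full-time ✓ (not excluded); service 49 days < 12 months (≈360 days) ✗ → not eligible.
Spot Bonus Program — service 49 days ≥ 1 month (≈30 days) ✓; 45 hrs/wk ≥ 30 ✓; rating 4 ≥ 2 ✓ → eligible.
Commuter Stipend — status full-time ✓ (not excluded); service 49 days < 2 years (≈730 days) ✗ → not eligible.
Transit Subsidy — status full-time ✓ (not excluded); service 49 days < 6 months (≈180 days) ✗ → not eligible.
Employee Assistance Program — service 49 days < 90 days ✗ → not eligible.

Spot Bonus Program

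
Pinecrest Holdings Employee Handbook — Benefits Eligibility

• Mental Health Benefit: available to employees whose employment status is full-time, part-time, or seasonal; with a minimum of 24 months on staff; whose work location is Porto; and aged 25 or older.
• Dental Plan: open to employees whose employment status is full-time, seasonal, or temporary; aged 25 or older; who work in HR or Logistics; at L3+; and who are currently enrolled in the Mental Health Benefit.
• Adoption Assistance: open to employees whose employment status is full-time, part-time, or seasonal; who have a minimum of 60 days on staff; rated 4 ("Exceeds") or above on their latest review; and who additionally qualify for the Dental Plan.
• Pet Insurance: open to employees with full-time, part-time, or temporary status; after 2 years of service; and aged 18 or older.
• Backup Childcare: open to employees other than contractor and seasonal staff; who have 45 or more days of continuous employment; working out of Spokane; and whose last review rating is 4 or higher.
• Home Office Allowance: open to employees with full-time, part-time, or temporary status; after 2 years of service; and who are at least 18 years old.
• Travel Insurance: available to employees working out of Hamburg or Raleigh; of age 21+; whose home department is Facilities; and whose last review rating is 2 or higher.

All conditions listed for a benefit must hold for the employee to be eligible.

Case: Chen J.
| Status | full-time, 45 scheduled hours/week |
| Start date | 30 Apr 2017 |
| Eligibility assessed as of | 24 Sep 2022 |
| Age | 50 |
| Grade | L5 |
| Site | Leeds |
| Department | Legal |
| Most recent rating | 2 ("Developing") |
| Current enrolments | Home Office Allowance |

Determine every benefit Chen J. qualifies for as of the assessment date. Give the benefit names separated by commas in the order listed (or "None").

Pet Insurance, Home Office Allowance

Service from 30 Apr 2017 to 24 Sep 2022: 1973 days.
Mental Health Benefit — status full-time ✓; service 1973 days ≥ 24 months (≈720 days) ✓; site Leeds ✗ (not Porto) → not eligible.
Dental Plan — status full-time ✓; age 50 ≥ 25 ✓; dept Legal ✗ → not eligible.
Adoption Assistance — status full-time ✓; service 1973 days ≥ 60 days ✓; rating 2 < 4 ✗ → not eligible.
Pet Insurance — status full-time ✓; service 1973 days ≥ 2 years (≈730 days) ✓; age 50 ≥ 18 ✓ → eligible.
Backup Childcare — status full-time ✓ (not excluded); service 1973 days ≥ 45 days ✓; site Leeds ✗ (not Spokane) → not eligible.
Home Office Allowance — status full-time ✓; service 1973 days ≥ 2 years (≈730 days) ✓; age 50 ≥ 18 ✓ → eligible.
Travel Insurance — site Leeds ✗ (not Hamburg or Raleigh) → not eligible.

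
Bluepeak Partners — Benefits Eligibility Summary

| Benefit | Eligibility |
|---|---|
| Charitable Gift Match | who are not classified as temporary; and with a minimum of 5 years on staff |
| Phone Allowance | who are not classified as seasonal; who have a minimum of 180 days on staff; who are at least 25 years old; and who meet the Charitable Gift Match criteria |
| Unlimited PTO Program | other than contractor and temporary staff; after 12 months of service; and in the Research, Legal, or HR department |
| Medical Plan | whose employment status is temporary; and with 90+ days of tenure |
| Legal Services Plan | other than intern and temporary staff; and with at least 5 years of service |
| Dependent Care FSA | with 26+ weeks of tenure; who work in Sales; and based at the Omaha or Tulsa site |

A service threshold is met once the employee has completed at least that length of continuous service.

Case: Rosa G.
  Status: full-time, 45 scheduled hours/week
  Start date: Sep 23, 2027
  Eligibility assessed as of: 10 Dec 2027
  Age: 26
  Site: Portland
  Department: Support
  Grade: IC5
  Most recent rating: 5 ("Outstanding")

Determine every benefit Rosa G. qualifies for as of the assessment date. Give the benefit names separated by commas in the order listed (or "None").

Service from Sep 23, 2027 to 10 Dec 2027: 78 days.
Charitable Gift Match — status full-time ✓ (not excluded); service 78 days < 5 years (≈1825 days) ✗ → not eligible.
Phone Allowance — status full-time ✓ (not excluded); service 78 days < 180 days ✗ → not eligible.
Unlimited PTO Program — status full-time ✓ (not excluded); service 78 days < 12 months (≈360 days) ✗ → not eligible.
Medical Plan — status full-time ✗ (requires temporary) → not eligible.
Legal Services Plan — status full-time ✓ (not excluded); service 78 days < 5 years (≈1825 days) ✗ → not eligible.
Dependent Care FSA — service 78 days < 26 weeks (≈182 days) ✗ → not eligible.

None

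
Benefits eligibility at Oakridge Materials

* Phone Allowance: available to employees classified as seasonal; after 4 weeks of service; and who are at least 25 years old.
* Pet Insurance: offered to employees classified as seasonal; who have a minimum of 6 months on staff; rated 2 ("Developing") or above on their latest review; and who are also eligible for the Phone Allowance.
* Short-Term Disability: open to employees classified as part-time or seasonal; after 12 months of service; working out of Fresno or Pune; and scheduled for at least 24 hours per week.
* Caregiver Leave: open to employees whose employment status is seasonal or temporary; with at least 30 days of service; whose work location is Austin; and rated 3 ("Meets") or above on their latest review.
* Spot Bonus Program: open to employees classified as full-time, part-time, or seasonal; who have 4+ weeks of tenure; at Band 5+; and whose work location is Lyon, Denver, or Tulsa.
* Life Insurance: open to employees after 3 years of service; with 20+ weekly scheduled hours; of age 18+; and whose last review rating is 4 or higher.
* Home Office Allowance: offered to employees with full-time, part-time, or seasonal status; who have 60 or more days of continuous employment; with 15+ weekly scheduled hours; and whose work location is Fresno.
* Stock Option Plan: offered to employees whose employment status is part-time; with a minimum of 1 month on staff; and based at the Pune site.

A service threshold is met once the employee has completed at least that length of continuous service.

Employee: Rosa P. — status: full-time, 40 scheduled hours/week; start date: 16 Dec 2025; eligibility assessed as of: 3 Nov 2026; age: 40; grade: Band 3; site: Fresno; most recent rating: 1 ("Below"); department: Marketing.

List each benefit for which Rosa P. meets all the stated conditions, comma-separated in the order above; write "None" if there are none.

Service from 16 Dec 2025 to 3 Nov 2026: 322 days.
Phone Allowance — status full-time ✗ (requires seasonal) → not eligible.
Pet Insurance — status full-time ✗ (requires seasonal) → not eligible.
Short-Term Disability — status full-time ✗ (requires part-time or seasonal) → not eligible.
Caregiver Leave — status full-time ✗ (requires seasonal or temporary) → not eligible.
Spot Bonus Program — status full-time ✓; service 322 days ≥ 4 weeks (≈28 days) ✓; grade Band 3 < Band 5 ✗ → not eligible.
Life Insurance — service 322 days < 3 years (≈1095 days) ✗ → not eligible.
Home Office Allowance — status full-time ✓; service 322 days ≥ 60 days ✓; 40 hrs/wk ≥ 15 ✓; site Fresno ✓ → eligible.
Stock Option Plan — status full-time ✗ (requires part-time) → not eligible.

Home Office Allowance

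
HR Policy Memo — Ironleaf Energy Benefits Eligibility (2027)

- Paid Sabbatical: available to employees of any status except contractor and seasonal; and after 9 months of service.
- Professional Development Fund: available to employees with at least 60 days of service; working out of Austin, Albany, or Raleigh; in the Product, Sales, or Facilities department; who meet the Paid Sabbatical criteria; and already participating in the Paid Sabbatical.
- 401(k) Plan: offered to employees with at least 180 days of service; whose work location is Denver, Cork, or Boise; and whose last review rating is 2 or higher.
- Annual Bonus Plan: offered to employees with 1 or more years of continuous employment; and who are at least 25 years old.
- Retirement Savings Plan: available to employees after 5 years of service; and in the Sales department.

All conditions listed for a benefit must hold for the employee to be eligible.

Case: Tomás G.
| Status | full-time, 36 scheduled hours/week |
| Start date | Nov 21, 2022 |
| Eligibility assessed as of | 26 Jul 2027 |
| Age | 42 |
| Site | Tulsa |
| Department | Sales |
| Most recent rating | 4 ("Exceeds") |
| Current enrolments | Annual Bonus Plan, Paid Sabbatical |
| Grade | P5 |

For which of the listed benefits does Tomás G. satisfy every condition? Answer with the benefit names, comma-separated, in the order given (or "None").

Paid Sabbatical, Annual Bonus Plan

Service from Nov 21, 2022 to 26 Jul 2027: 1708 days.
Paid Sabbatical — status full-time ✓ (not excluded); service 1708 days ≥ 9 months (≈270 days) ✓ → eligible.
Professional Development Fund — service 1708 days ≥ 60 days ✓; site Tulsa ✗ (not Austin, Albany, or Raleigh) → not eligible.
401(k) Plan — service 1708 days ≥ 180 days ✓; site Tulsa ✗ (not Denver, Cork, or Boise) → not eligible.
Annual Bonus Plan — service 1708 days ≥ 1 year (≈365 days) ✓; age 42 ≥ 25 ✓ → eligible.
Retirement Savings Plan — service 1708 days < 5 years (≈1825 days) ✗ → not eligible.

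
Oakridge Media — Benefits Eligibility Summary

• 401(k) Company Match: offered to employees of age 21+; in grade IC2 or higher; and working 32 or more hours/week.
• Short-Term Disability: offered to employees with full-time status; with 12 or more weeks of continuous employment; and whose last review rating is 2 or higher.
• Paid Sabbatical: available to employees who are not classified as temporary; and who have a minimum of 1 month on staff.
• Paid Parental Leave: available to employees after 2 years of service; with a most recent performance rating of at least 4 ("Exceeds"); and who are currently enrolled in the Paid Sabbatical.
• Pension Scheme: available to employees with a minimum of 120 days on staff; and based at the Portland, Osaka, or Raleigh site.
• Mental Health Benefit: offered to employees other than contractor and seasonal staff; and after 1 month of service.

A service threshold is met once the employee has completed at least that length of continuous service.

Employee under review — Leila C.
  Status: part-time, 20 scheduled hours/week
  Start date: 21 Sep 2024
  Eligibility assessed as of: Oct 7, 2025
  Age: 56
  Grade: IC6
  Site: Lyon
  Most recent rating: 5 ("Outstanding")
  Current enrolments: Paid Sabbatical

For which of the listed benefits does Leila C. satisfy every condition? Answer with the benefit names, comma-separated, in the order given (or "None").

Paid Sabbatical, Mental Health Benefit

Service from 21 Sep 2024 to Oct 7, 2025: 381 days.
401(k) Company Match — age 56 ≥ 21 ✓; grade IC6 ≥ IC2 ✓; 20 hrs/wk < 32 ✗ → not eligible.
Short-Term Disability — status part-time ✗ (requires full-time) → not eligible.
Paid Sabbatical — status part-time ✓ (not excluded); service 381 days ≥ 1 month (≈30 days) ✓ → eligible.
Paid Parental Leave — service 381 days < 2 years (≈730 days) ✗ → not eligible.
Pension Scheme — service 381 days ≥ 120 days ✓; site Lyon ✗ (not Portland, Osaka, or Raleigh) → not eligible.
Mental Health Benefit — status part-time ✓ (not excluded); service 381 days ≥ 1 month (≈30 days) ✓ → eligible.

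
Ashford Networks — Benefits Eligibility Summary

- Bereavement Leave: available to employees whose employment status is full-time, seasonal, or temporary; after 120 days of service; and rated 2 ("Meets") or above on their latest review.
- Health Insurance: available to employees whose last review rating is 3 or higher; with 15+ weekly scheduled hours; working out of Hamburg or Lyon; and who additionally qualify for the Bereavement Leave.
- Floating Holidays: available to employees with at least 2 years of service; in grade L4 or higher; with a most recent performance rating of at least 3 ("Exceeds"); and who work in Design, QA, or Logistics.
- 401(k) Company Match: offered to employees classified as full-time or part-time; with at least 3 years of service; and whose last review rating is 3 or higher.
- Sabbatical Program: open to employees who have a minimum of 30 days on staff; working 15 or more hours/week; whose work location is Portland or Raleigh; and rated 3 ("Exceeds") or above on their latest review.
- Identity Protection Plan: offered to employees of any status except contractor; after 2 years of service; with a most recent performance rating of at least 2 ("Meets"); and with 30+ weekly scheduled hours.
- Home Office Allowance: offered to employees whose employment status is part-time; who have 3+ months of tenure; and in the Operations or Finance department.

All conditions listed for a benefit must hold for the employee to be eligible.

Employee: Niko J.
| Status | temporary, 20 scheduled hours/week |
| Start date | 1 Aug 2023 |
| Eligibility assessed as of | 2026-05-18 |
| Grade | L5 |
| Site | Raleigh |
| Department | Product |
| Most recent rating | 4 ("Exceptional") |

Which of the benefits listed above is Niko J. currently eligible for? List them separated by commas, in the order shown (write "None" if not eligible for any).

Bereavement Leave, Sabbatical Program

Service from 1 Aug 2023 to 2026-05-18: 1021 days.
Bereavement Leave — status temporary ✓; service 1021 days ≥ 120 days ✓; rating 4 ≥ 2 ✓ → eligible.
Health Insurance — rating 4 ≥ 3 ✓; 20 hrs/wk ≥ 15 ✓; site Raleigh ✗ (not Hamburg or Lyon) → not eligible.
Floating Holidays — service 1021 days ≥ 2 years (≈730 days) ✓; grade L5 ≥ L4 ✓; rating 4 ≥ 3 ✓; dept Product ✗ → not eligible.
401(k) Company Match — status temporary ✗ (requires full-time or part-time) → not eligible.
Sabbatical Program — service 1021 days ≥ 30 days ✓; 20 hrs/wk ≥ 15 ✓; site Raleigh ✓; rating 4 ≥ 3 ✓ → eligible.
Identity Protection Plan — status temporary ✓ (not excluded); service 1021 days ≥ 2 years (≈730 days) ✓; rating 4 ≥ 2 ✓; 20 hrs/wk < 30 ✗ → not eligible.
Home Office Allowance — status temporary ✗ (requires part-time) → not eligible.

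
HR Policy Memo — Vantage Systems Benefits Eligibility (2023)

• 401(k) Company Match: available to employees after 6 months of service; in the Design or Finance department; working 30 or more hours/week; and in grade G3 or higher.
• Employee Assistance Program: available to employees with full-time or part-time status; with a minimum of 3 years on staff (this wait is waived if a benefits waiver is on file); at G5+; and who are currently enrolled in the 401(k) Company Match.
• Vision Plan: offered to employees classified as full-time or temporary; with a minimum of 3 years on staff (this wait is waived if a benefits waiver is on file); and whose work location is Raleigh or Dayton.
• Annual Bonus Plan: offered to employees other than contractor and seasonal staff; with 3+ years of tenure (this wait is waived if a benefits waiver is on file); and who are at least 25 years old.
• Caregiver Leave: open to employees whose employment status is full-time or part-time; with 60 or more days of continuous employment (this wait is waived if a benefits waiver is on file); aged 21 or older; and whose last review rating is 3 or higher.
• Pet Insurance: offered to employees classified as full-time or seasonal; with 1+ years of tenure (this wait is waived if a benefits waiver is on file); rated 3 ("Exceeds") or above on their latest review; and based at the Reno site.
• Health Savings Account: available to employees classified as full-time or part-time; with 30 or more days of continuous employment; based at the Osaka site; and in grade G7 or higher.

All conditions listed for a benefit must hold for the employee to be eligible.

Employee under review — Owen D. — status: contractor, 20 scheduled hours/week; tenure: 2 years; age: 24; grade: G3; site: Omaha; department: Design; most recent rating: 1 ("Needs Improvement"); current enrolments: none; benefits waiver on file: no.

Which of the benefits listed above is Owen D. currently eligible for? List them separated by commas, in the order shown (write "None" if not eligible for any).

None

401(k) Company Match — service 2 years ≥ 6 months (≈180 days) ✓; dept Design ✓; 20 hrs/wk < 30 ✗ → not eligible.
Employee Assistance Program — status contractor ✗ (requires full-time or part-time) → not eligible.
Vision Plan — status contractor ✗ (requires full-time or temporary) → not eligible.
Annual Bonus Plan — status contractor ✗ (excluded) → not eligible.
Caregiver Leave — status contractor ✗ (requires full-time or part-time) → not eligible.
Pet Insurance — status contractor ✗ (requires full-time or seasonal) → not eligible.
Health Savings Account — status contractor ✗ (requires full-time or part-time) → not eligible.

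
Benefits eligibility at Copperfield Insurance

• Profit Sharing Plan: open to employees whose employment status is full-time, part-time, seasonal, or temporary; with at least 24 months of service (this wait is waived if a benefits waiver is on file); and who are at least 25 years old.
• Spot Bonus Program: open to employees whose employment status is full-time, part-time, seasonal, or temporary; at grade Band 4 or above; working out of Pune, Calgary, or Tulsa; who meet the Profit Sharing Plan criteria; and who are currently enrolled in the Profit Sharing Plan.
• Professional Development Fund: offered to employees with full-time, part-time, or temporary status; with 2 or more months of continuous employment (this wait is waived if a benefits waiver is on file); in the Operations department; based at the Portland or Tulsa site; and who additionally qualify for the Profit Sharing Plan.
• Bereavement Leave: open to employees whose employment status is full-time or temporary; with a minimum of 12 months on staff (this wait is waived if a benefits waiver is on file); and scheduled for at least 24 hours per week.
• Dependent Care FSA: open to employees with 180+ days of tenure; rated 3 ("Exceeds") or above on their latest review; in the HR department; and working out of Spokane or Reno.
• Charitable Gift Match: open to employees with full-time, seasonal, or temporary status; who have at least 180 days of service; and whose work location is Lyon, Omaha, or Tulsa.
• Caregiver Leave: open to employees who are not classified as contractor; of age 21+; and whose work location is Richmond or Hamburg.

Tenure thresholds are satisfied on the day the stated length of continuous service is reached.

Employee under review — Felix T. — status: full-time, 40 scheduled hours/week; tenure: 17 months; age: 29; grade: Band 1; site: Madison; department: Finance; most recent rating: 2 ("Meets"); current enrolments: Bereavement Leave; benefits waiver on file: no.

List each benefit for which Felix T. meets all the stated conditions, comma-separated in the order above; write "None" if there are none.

Profit Sharing Plan — status full-time ✓; no waiver, service 17 months < 24 months ✗ → not eligible.
Spot Bonus Program — status full-time ✓; grade Band 1 < Band 4 ✗ → not eligible.
Professional Development Fund — status full-time ✓; no waiver, service 17 months ≥ 2 months ✓; dept Finance ✗ → not eligible.
Bereavement Leave — status full-time ✓; no waiver, service 17 months ≥ 12 months ✓; 40 hrs/wk ≥ 24 ✓ → eligible.
Dependent Care FSA — service 17 months ≥ 180 days ✓; rating 2 < 3 ✗ → not eligible.
Charitable Gift Match — status full-time ✓; service 17 months ≥ 180 days ✓; site Madison ✗ (not Lyon, Omaha, or Tulsa) → not eligible.
Caregiver Leave — status full-time ✓ (not excluded); age 29 ≥ 21 ✓; site Madison ✗ (not Richmond or Hamburg) → not eligible.

Bereavement Leave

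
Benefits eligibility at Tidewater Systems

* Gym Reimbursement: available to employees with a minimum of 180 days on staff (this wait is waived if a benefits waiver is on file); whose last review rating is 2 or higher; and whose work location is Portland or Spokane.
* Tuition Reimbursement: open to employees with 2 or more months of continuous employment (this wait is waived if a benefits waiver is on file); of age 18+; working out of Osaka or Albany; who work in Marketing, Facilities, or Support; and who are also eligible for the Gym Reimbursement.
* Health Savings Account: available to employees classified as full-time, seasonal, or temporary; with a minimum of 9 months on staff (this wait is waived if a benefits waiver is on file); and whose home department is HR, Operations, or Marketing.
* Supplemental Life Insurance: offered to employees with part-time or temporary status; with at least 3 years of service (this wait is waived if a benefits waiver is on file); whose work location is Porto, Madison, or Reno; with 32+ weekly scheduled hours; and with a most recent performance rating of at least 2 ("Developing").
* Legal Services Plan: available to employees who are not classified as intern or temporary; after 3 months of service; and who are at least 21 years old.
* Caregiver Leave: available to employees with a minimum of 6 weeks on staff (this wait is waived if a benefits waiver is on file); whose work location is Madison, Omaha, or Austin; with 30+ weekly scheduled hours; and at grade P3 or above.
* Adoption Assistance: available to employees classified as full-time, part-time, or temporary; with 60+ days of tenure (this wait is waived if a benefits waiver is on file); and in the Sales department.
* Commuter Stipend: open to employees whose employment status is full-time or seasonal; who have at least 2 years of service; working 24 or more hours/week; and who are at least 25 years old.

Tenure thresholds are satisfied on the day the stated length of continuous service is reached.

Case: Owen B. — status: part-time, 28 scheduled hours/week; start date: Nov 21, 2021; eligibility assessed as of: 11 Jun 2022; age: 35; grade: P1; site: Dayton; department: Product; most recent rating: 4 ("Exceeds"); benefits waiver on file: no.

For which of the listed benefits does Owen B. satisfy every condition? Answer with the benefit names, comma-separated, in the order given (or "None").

Legal Services Plan

Service from Nov 21, 2021 to 11 Jun 2022: 202 days.
Gym Reimbursement — no waiver, service 202 days ≥ 180 days ✓; rating 4 ≥ 2 ✓; site Dayton ✗ (not Portland or Spokane) → not eligible.
Tuition Reimbursement — no waiver, service 202 days ≥ 2 months (≈60 days) ✓; age 35 ≥ 18 ✓; site Dayton ✗ (not Osaka or Albany) → not eligible.
Health Savings Account — status part-time ✗ (requires full-time, seasonal, or temporary) → not eligible.
Supplemental Life Insurance — status part-time ✓; no waiver, service 202 days < 3 years (≈1095 days) ✗ → not eligible.
Legal Services Plan — status part-time ✓ (not excluded); service 202 days ≥ 3 months (≈90 days) ✓; age 35 ≥ 21 ✓ → eligible.
Caregiver Leave — no waiver, service 202 days ≥ 6 weeks (≈42 days) ✓; site Dayton ✗ (not Madison, Omaha, or Austin) → not eligible.
Adoption Assistance — status part-time ✓; no waiver, service 202 days ≥ 60 days ✓; dept Product ✗ → not eligible.
Commuter Stipend — status part-time ✗ (requires full-time or seasonal) → not eligible.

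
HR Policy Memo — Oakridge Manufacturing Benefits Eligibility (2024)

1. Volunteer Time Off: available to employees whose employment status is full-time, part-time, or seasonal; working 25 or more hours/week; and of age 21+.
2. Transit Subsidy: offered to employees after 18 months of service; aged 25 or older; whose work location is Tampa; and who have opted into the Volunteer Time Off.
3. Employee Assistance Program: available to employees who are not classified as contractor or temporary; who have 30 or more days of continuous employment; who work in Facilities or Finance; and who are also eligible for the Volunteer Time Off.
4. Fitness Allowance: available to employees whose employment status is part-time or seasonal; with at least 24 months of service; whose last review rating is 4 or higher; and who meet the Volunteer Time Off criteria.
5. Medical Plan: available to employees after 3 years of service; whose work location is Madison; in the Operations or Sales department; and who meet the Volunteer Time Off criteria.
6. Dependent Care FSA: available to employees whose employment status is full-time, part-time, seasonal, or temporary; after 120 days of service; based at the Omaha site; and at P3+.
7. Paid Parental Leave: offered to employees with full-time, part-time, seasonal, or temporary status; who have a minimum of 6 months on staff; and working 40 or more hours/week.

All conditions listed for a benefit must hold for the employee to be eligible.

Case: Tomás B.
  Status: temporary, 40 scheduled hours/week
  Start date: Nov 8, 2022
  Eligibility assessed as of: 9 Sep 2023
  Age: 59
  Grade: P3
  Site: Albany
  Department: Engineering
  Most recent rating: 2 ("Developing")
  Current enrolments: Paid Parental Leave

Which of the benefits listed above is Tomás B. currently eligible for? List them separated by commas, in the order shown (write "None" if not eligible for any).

Service from Nov 8, 2022 to 9 Sep 2023: 305 days.
Volunteer Time Off — status temporary ✗ (requires full-time, part-time, or seasonal) → not eligible.
Transit Subsidy — service 305 days < 18 months (≈540 days) ✗ → not eligible.
Employee Assistance Program — status temporary ✗ (excluded) → not eligible.
Fitness Allowance — status temporary ✗ (requires part-time or seasonal) → not eligible.
Medical Plan — service 305 days < 3 years (≈1095 days) ✗ → not eligible.
Dependent Care FSA — status temporary ✓; service 305 days ≥ 120 days ✓; site Albany ✗ (not Omaha) → not eligible.
Paid Parental Leave — status temporary ✓; service 305 days ≥ 6 months (≈180 days) ✓; 40 hrs/wk ≥ 40 ✓ → eligible.

Paid Parental Leave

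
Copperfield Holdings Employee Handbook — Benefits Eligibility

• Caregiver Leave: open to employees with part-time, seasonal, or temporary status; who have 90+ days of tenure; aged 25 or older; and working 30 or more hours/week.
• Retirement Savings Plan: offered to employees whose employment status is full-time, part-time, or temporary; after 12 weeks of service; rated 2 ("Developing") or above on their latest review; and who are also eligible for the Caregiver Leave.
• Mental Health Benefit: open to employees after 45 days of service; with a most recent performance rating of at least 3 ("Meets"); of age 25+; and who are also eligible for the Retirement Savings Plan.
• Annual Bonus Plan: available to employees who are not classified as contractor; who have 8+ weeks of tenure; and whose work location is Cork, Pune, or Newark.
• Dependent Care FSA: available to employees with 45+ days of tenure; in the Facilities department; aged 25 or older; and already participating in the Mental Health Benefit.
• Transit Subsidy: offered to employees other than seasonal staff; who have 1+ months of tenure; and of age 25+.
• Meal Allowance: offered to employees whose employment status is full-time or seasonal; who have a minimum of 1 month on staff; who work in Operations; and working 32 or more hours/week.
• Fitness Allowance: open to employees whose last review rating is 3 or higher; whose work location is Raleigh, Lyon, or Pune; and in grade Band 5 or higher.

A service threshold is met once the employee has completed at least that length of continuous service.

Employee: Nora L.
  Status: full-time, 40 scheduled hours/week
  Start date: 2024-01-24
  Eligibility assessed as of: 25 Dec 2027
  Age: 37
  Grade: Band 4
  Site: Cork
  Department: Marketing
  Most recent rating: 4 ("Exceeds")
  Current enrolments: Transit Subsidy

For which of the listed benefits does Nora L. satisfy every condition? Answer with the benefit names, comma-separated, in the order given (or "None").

Service from 2024-01-24 to 25 Dec 2027: 1431 days.
Caregiver Leave — status full-time ✗ (requires part-time, seasonal, or temporary) → not eligible.
Retirement Savings Plan — status full-time ✓; service 1431 days ≥ 12 weeks (≈84 days) ✓; rating 4 ≥ 2 ✓; not eligible for Caregiver Leave ✗ → not eligible.
Mental Health Benefit — service 1431 days ≥ 45 days ✓; rating 4 ≥ 3 ✓; age 37 ≥ 25 ✓; not eligible for Retirement Savings Plan ✗ → not eligible.
Annual Bonus Plan — status full-time ✓ (not excluded); service 1431 days ≥ 8 weeks (≈56 days) ✓; site Cork ✓ → eligible.
Dependent Care FSA — service 1431 days ≥ 45 days ✓; dept Marketing ✗ → not eligible.
Transit Subsidy — status full-time ✓ (not excluded); service 1431 days ≥ 1 month (≈30 days) ✓; age 37 ≥ 25 ✓ → eligible.
Meal Allowance — status full-time ✓; service 1431 days ≥ 1 month (≈30 days) ✓; dept Marketing ✗ → not eligible.
Fitness Allowance — rating 4 ≥ 3 ✓; site Cork ✗ (not Raleigh, Lyon, or Pune) → not eligible.

Annual Bonus Plan, Transit Subsidy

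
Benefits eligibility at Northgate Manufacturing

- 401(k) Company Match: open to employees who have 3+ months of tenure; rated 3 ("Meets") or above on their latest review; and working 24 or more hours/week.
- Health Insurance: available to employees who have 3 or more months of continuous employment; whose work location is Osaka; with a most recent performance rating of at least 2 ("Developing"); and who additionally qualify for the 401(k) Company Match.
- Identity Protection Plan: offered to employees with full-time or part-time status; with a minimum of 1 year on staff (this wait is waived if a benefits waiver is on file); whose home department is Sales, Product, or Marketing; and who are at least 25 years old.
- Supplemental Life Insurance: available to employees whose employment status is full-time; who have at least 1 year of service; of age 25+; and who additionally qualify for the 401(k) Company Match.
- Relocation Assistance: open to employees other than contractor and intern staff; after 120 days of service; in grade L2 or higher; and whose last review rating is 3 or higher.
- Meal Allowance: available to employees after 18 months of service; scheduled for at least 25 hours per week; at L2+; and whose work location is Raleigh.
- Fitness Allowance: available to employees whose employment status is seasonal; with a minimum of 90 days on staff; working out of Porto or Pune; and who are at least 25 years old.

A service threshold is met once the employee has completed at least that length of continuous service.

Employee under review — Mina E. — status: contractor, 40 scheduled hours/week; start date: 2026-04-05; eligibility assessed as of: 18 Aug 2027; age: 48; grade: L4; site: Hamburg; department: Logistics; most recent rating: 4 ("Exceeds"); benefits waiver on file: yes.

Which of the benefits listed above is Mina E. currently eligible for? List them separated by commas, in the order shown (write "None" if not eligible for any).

Service from 2026-04-05 to 18 Aug 2027: 500 days.
401(k) Company Match — service 500 days ≥ 3 months (≈90 days) ✓; rating 4 ≥ 3 ✓; 40 hrs/wk ≥ 24 ✓ → eligible.
Health Insurance — service 500 days ≥ 3 months (≈90 days) ✓; site Hamburg ✗ (not Osaka) → not eligible.
Identity Protection Plan — status contractor ✗ (requires full-time or part-time) → not eligible.
Supplemental Life Insurance — status contractor ✗ (requires full-time) → not eligible.
Relocation Assistance — status contractor ✗ (excluded) → not eligible.
Meal Allowance — service 500 days < 18 months (≈540 days) ✗ → not eligible.
Fitness Allowance — status contractor ✗ (requires seasonal) → not eligible.

401(k) Company Match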